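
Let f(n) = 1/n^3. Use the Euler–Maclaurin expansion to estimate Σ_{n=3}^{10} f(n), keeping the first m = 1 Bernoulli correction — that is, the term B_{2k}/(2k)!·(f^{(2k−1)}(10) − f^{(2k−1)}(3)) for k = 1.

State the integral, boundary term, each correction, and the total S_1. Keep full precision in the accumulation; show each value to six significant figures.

S_1 ≈ 0.0726355

The integral term ∫_3^10 1/x^3 dx = 0.0505556.
½[f(3) + f(10)] = ½[0.0370370 + 0.00100000] = 0.0190185.
Running total after boundary: 0.0695741.
k=1: B_{2}/(2)! × [f^{(1)}(10) − f^{(1)}(3)] = 1/12 × (-0.000300000 − (-0.0370370)) = 0.00306142.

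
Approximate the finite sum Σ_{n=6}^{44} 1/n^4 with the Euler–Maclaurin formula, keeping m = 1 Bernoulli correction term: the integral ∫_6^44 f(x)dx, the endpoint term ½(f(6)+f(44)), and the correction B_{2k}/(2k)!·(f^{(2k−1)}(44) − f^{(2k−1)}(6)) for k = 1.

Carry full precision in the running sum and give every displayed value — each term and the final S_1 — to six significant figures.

∫_6^44 1/x^4 dx evaluates to 0.00153930.
½[f(6) + f(44)] = ½[0.000771605 + 2.66802e-07] = 0.000385936.
Integral + boundary = 0.00192523.
k=1: B_{2}/(2)! × [f^{(1)}(44) − f^{(1)}(6)] = 1/12 × (-2.42547e-08 − (-0.000514403)) = 4.28649e-05.

S_1 ≈ 0.00196810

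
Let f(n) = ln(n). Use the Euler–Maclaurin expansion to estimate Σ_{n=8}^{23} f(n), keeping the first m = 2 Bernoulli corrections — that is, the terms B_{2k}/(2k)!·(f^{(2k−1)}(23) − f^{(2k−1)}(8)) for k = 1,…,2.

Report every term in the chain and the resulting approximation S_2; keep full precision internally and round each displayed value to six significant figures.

The integral term ∫_8^23 ln(x) dx = 40.4808.
½[f(8) + f(23)] = ½[2.07944 + 3.13549] = 2.60747.
So far: 43.0883.
k=1: B_{2}/(2)! × [f^{(1)}(23) − f^{(1)}(8)] = 1/12 × (0.0434783 − 0.125000) = -0.00679348.
Partial sum through k=1: 43.0815.
k=2: B_{4}/(4)! × [f^{(3)}(23) − f^{(3)}(8)] = −1/720 × (0.000164379 − 0.00390625) = 5.19704e-06.

S_2 ≈ 43.0815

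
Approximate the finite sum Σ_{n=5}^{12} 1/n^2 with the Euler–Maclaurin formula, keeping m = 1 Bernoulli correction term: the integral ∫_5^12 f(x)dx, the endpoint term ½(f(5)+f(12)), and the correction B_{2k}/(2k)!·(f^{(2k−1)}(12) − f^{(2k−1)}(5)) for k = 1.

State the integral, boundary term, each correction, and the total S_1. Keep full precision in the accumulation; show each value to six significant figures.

∫_5^12 1/x^2 dx evaluates to 0.116667.
½[f(5) + f(12)] = ½[0.0400000 + 0.00694444] = 0.0234722.
Running total after boundary: 0.140139.
Correction k=1: B_{2}/2! · (f^{(1)}(12) − f^{(1)}(5)) = 1/12 · (-0.00115741 − (-0.0160000)) = 0.00123688.

S_1 ≈ 0.141376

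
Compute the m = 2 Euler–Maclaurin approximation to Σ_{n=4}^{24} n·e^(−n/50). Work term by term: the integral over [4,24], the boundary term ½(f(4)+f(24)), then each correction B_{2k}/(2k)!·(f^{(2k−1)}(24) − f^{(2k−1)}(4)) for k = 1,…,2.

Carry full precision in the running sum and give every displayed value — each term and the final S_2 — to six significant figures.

The integral term ∫_4^24 x·e^(−x/50) dx = 202.916.
Endpoint term: (f(4) + f(24))/2 = (3.69247 + 14.8508)/2 = 9.27163.
Integral + boundary = 212.187.
k=1: B_{2}/(2)! × [f^{(1)}(24) − f^{(1)}(4)] = 1/12 × (0.321767 − 0.849267) = -0.0439583.
Running total after k=1: 212.143.
k=2: B_{4}/(4)! × [f^{(3)}(24) − f^{(3)}(4)] = −1/720 × (0.000623734 − 0.00107820) = 6.31203e-07.

S_2 ≈ 212.143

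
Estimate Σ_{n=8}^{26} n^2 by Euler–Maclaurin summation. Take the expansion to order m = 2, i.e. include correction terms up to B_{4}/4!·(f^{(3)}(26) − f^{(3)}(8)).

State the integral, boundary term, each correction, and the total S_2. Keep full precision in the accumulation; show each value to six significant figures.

The integral term ∫_8^26 x^2 dx = 5688.00.
Boundary: ½(f(8) + f(26)) = ½(64.0000 + 676.000) = 370.000.
Integral + boundary = 6058.00.
Correction k=1: B_{2}/2! · (f^{(1)}(26) − f^{(1)}(8)) = 1/12 · (52.0000 − 16.0000) = 3.00000.
Partial sum through k=1: 6061.00.
Correction k=2: B_{4}/4! · (f^{(3)}(26) − f^{(3)}(8)) = −1/720 · (0.00000 − 0.00000) = 0.00000.

S_2 ≈ 6061.00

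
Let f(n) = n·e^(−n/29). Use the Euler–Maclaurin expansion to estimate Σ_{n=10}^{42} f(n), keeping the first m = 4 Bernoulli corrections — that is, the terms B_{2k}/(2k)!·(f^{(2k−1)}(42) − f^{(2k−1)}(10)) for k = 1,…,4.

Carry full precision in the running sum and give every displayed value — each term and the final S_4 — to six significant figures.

Integral: ∫_10^42 x·e^(−x/29) dx = 317.322.
Endpoint term: (f(10) + f(42))/2 = (7.08342 + 9.86895)/2 = 8.47619.
Integral + boundary = 325.798.
Order-1 term: 1/12 · (-0.105334 − 0.464086) = -0.0474517.
Partial sum through k=1: 325.750.
Order-2 term: −1/720 · (0.000433551 − 0.00223635) = 2.50389e-06.
Partial sum through k=2: 325.750.
Order-3 term: 1/30240 · (1.17996e-06 − 4.66216e-06) = -1.15152e-10.
Partial sum through k=3: 325.750.
Order-4 term: −1/1209600 · (2.19312e-09 − 7.92528e-09) = 4.73889e-15.

S_4 ≈ 325.750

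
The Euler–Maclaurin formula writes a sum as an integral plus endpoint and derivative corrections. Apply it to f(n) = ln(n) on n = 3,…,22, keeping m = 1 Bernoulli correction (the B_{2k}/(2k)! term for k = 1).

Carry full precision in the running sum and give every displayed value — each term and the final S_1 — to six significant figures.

S_1 ≈ 47.7779

Integral: ∫_3^22 ln(x) dx = 45.7071.
Endpoint term: (f(3) + f(22))/2 = (1.09861 + 3.09104)/2 = 2.09483.
So far: 47.8019.
Correction k=1: B_{2}/2! · (f^{(1)}(22) − f^{(1)}(3)) = 1/12 · (0.0454545 − 0.333333) = -0.0239899.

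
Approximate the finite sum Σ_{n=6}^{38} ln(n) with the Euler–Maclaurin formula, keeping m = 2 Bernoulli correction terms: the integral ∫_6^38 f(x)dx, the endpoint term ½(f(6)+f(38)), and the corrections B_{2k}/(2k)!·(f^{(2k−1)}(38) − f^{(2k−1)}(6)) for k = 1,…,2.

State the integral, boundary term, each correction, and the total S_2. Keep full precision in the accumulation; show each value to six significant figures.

∫_6^38 ln(x) dx evaluates to 95.4777.
Boundary: ½(f(6) + f(38)) = ½(1.79176 + 3.63759) = 2.71467.
Running total after boundary: 98.1924.
Correction k=1: B_{2}/2! · (f^{(1)}(38) − f^{(1)}(6)) = 1/12 · (0.0263158 − 0.166667) = -0.0116959.
Running total after k=1: 98.1807.
Correction k=2: B_{4}/4! · (f^{(3)}(38) − f^{(3)}(6)) = −1/720 · (3.64485e-05 − 0.00925926) = 1.28095e-05.

S_2 ≈ 98.1807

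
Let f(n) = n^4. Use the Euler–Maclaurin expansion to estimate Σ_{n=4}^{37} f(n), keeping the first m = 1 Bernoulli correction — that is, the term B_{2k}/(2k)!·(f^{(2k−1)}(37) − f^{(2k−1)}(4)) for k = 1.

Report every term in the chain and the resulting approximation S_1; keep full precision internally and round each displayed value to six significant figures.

S_1 ≈ 1.48227e+07

Integral: ∫_4^37 x^4 dx = 1.38686e+07.
Boundary: ½(f(4) + f(37)) = ½(256.000 + 1.87416e+06) = 937208.
Integral + boundary = 1.48058e+07.
k=1: B_{2}/(2)! × [f^{(1)}(37) − f^{(1)}(4)] = 1/12 × (202612 − 256.000) = 16863.0.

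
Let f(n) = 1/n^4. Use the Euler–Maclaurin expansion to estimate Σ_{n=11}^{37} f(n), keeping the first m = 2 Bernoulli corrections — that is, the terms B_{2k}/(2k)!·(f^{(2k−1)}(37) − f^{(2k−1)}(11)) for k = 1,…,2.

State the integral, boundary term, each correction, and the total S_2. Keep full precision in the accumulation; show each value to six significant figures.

Integral: ∫_11^37 1/x^4 dx = 0.000243858.
Boundary: ½(f(11) + f(37)) = ½(6.83013e-05 + 5.33572e-07) = 3.44175e-05.
Running total after boundary: 0.000278275.
Correction k=1: B_{2}/2! · (f^{(1)}(37) − f^{(1)}(11)) = 1/12 · (-5.76835e-08 − (-2.48369e-05)) = 2.06493e-06.
Running total after k=1: 0.000280340.
Correction k=2: B_{4}/4! · (f^{(3)}(37) − f^{(3)}(11)) = −1/720 · (-1.26406e-09 − (-6.15790e-06)) = -8.55088e-09.

S_2 ≈ 0.000280331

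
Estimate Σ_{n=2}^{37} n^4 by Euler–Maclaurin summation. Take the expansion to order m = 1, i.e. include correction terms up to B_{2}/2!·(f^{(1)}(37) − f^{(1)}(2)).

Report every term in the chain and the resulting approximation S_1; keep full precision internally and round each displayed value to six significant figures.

The integral term ∫_2^37 x^4 dx = 1.38688e+07.
½[f(2) + f(37)] = ½[16.0000 + 1.87416e+06] = 937088.
Running total after boundary: 1.48059e+07.
k=1: B_{2}/(2)! × [f^{(1)}(37) − f^{(1)}(2)] = 1/12 × (202612 − 32.0000) = 16881.7.

S_1 ≈ 1.48228e+07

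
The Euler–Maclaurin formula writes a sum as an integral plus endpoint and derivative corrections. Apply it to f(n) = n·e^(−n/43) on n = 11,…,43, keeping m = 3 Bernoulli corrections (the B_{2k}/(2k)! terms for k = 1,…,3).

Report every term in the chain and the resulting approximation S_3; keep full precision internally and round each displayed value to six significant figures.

Integral: ∫_11^43 x·e^(−x/43) dx = 437.474.
½[f(11) + f(43)] = ½[8.51715 + 15.8188] = 12.1680.
So far: 449.642.
k=1: B_{2}/(2)! × [f^{(1)}(43) − f^{(1)}(11)] = 1/12 × (0.00000 − 0.576213) = -0.0480177.
After k=1: 449.594.
k=2: B_{4}/(4)! × [f^{(3)}(43) − f^{(3)}(11)] = −1/720 × (0.000397923 − 0.00114915) = 1.04338e-06.
After k=2: 449.594.
k=3: B_{6}/(6)! × [f^{(5)}(43) − f^{(5)}(11)] = 1/30240 × (4.30419e-07 − 1.07446e-06) = -2.12976e-11.

S_3 ≈ 449.594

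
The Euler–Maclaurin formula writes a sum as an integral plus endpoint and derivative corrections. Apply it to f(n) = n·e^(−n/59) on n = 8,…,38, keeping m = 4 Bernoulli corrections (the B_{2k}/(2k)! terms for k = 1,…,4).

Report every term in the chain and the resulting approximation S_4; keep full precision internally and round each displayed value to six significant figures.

The integral term ∫_8^38 x·e^(−x/59) dx = 446.307.
Boundary: ½(f(8) + f(38)) = ½(6.98558 + 19.9558) = 13.4707.
So far: 459.777.
Correction k=1: B_{2}/2! · (f^{(1)}(38) − f^{(1)}(8)) = 1/12 · (0.186918 − 0.754798) = -0.0473233.
Running total after k=1: 459.730.
Correction k=2: B_{4}/4! · (f^{(3)}(38) − f^{(3)}(8)) = −1/720 · (0.000355421 − 0.000718527) = 5.04314e-07.
Running total after k=2: 459.730.
Correction k=3: B_{6}/6! · (f^{(5)}(38) − f^{(5)}(8)) = 1/30240 · (1.88781e-07 − 3.50537e-07) = -5.34909e-12.
Running total after k=3: 459.730.
Correction k=4: B_{8}/8! · (f^{(7)}(38) − f^{(7)}(8)) = −1/1209600 · (7.91320e-11 − 1.42103e-10) = 5.20594e-17.

S_4 ≈ 459.730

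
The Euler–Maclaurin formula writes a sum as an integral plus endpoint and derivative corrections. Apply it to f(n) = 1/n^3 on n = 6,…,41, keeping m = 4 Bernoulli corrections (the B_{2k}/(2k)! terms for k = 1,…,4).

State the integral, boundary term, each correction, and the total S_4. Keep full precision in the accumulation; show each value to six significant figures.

S_4 ≈ 0.0161046

Integral: ∫_6^41 1/x^3 dx = 0.0135914.
½[f(6) + f(41)] = ½[0.00462963 + 1.45094e-05] = 0.00232207.
Integral + boundary = 0.0159135.
Order-1 term: 1/12 · (-1.06166e-06 − (-0.00231481)) = 0.000192813.
Partial sum through k=1: 0.0161063.
Order-2 term: −1/720 · (-1.26313e-08 − (-0.00128601)) = -1.78610e-06.
Partial sum through k=2: 0.0161045.
Order-3 term: 1/30240 · (-3.15595e-10 − (-0.00150034)) = 4.96145e-08.
Partial sum through k=3: 0.0161046.
Order-4 term: −1/1209600 · (-1.35174e-11 − (-0.00300069)) = -2.48073e-09.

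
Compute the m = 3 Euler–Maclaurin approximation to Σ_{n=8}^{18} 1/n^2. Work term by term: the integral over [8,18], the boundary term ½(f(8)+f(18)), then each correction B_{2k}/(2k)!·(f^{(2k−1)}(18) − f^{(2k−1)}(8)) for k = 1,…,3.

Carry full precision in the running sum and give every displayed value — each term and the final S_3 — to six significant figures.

Integral: ∫_8^18 1/x^2 dx = 0.0694444.
Boundary: ½(f(8) + f(18)) = ½(0.0156250 + 0.00308642) = 0.00935571.
Running total after boundary: 0.0788002.
Order-1 term: 1/12 · (-0.000342936 − (-0.00390625)) = 0.000296943.
After k=1: 0.0790971.
Order-2 term: −1/720 · (-1.27013e-05 − (-0.000732422)) = -9.99612e-07.
After k=2: 0.0790961.
Order-3 term: 1/30240 · (-1.17605e-06 − (-0.000343323)) = 1.13144e-08.

S_3 ≈ 0.0790961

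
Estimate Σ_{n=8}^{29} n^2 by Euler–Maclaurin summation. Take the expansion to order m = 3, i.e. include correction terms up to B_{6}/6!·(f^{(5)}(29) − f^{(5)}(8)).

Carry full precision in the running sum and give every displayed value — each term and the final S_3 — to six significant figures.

The integral term ∫_8^29 x^2 dx = 7959.00.
Endpoint term: (f(8) + f(29))/2 = (64.0000 + 841.000)/2 = 452.500.
Integral + boundary = 8411.50.
k=1: B_{2}/(2)! × [f^{(1)}(29) − f^{(1)}(8)] = 1/12 × (58.0000 − 16.0000) = 3.50000.
Partial sum through k=1: 8415.00.
k=2: B_{4}/(4)! × [f^{(3)}(29) − f^{(3)}(8)] = −1/720 × (0.00000 − 0.00000) = 0.00000.
Partial sum through k=2: 8415.00.
k=3: B_{6}/(6)! × [f^{(5)}(29) − f^{(5)}(8)] = 1/30240 × (0.00000 − 0.00000) = 0.00000.

S_3 ≈ 8415.00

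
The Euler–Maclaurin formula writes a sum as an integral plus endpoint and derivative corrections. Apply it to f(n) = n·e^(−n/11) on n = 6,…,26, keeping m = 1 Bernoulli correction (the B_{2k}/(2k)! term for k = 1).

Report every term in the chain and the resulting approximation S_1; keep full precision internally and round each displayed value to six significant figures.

S_1 ≈ 73.0207

∫_6^26 x·e^(−x/11) dx evaluates to 70.0916.
Endpoint term: (f(6) + f(26))/2 = (3.47747 + 2.44602)/2 = 2.96174.
So far: 73.0533.
k=1: B_{2}/(2)! × [f^{(1)}(26) − f^{(1)}(6)] = 1/12 × (-0.128288 − 0.263445) = -0.0326443.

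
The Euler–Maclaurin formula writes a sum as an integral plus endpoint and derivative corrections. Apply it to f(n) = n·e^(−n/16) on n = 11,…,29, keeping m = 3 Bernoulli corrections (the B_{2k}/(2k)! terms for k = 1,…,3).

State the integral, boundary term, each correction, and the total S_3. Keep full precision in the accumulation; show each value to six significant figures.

S_3 ≈ 104.795

The integral term ∫_11^29 x·e^(−x/16) dx = 99.6865.
Boundary: ½(f(11) + f(29)) = ½(5.53115 + 4.73412) = 5.13263.
Running total after boundary: 104.819.
Order-1 term: 1/12 · (-0.132637 − 0.157135) = -0.0241477.
Partial sum through k=1: 104.795.
Order-2 term: −1/720 · (0.000757242 − 0.00454218) = 5.25686e-06.
Partial sum through k=2: 104.795.
Order-3 term: 1/30240 · (7.93984e-06 − 3.30881e-05) = -8.31622e-10.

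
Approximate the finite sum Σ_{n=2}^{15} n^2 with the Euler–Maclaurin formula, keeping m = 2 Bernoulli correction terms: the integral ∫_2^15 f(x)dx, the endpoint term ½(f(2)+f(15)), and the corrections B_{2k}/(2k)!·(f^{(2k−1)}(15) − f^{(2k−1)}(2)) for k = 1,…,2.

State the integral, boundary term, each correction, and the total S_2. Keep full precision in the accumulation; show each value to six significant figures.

S_2 ≈ 1239.00

Integral: ∫_2^15 x^2 dx = 1122.33.
Endpoint term: (f(2) + f(15))/2 = (4.00000 + 225.000)/2 = 114.500.
Integral + boundary = 1236.83.
Order-1 term: 1/12 · (30.0000 − 4.00000) = 2.16667.
After k=1: 1239.00.
Order-2 term: −1/720 · (0.00000 − 0.00000) = 0.00000.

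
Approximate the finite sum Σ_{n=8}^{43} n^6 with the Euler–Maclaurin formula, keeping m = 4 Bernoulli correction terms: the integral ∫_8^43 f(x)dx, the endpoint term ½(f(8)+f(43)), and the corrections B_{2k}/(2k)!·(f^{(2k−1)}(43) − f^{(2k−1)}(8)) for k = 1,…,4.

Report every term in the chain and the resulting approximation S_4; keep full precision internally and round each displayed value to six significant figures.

S_4 ≈ 4.20652e+10

The integral term ∫_8^43 x^6 dx = 3.88309e+10.
½[f(8) + f(43)] = ½[262144 + 6.32136e+09] = 3.16081e+09.
Integral + boundary = 4.19917e+10.
k=1: B_{2}/(2)! × [f^{(1)}(43) − f^{(1)}(8)] = 1/12 × (8.82051e+08 − 196608) = 7.34878e+07.
Running total after k=1: 4.20652e+10.
k=2: B_{4}/(4)! × [f^{(3)}(43) − f^{(3)}(8)] = −1/720 × (9.54084e+06 − 61440.0) = -13165.8.
Running total after k=2: 4.20652e+10.
k=3: B_{6}/(6)! × [f^{(5)}(43) − f^{(5)}(8)] = 1/30240 × (30960.0 − 5760.00) = 0.833333.
Running total after k=3: 4.20652e+10.
k=4: B_{8}/(8)! × [f^{(7)}(43) − f^{(7)}(8)] = −1/1209600 × (0.00000 − 0.00000) = 0.00000.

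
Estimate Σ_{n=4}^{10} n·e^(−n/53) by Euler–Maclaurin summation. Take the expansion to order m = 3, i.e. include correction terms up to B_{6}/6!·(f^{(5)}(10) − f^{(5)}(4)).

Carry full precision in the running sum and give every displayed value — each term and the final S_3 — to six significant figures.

S_3 ≈ 42.5049

The integral term ∫_4^10 x·e^(−x/53) dx = 36.5255.
Boundary: ½(f(4) + f(10)) = ½(3.70922 + 8.28052) = 5.99487.
Integral + boundary = 42.5204.
Order-1 term: 1/12 · (0.671816 − 0.857321) = -0.0154587.
After k=1: 42.5049.
Order-2 term: −1/720 · (0.000828736 − 0.000965444) = 1.89872e-07.
After k=2: 42.5049.
Order-3 term: 1/30240 · (5.04915e-07 − 5.78741e-07) = -2.44133e-12.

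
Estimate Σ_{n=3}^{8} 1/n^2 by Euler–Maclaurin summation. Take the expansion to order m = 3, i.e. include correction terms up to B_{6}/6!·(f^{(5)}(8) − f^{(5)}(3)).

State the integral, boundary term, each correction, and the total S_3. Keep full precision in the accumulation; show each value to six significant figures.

∫_3^8 1/x^2 dx evaluates to 0.208333.
½[f(3) + f(8)] = ½[0.111111 + 0.0156250] = 0.0633681.
Integral + boundary = 0.271701.
Correction k=1: B_{2}/2! · (f^{(1)}(8) − f^{(1)}(3)) = 1/12 · (-0.00390625 − (-0.0740741)) = 0.00584732.
Partial sum through k=1: 0.277549.
Correction k=2: B_{4}/4! · (f^{(3)}(8) − f^{(3)}(3)) = −1/720 · (-0.000732422 − (-0.0987654)) = -0.000136157.
Partial sum through k=2: 0.277413.
Correction k=3: B_{6}/6! · (f^{(5)}(8) − f^{(5)}(3)) = 1/30240 · (-0.000343323 − (-0.329218)) = 1.08755e-05.

S_3 ≈ 0.277423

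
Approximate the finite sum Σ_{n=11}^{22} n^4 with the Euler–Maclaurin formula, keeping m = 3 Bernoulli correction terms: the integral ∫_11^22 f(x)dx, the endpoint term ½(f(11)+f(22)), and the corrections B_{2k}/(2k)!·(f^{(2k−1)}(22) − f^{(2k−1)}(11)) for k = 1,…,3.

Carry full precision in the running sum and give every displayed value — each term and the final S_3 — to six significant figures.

S_3 ≈ 1.12607e+06

Integral: ∫_11^22 x^4 dx = 998516.
Boundary: ½(f(11) + f(22)) = ½(14641.0 + 234256) = 124448.
Running total after boundary: 1.12296e+06.
k=1: B_{2}/(2)! × [f^{(1)}(22) − f^{(1)}(11)] = 1/12 × (42592.0 − 5324.00) = 3105.67.
Partial sum through k=1: 1.12607e+06.
k=2: B_{4}/(4)! × [f^{(3)}(22) − f^{(3)}(11)] = −1/720 × (528.000 − 264.000) = -0.366667.
Partial sum through k=2: 1.12607e+06.
k=3: B_{6}/(6)! × [f^{(5)}(22) − f^{(5)}(11)] = 1/30240 × (0.00000 − 0.00000) = 0.00000.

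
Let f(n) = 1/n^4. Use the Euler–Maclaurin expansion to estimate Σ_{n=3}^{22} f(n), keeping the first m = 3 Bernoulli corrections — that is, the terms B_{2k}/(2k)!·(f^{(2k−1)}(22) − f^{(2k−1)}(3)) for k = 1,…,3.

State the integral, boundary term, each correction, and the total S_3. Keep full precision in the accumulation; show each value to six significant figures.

Integral: ∫_3^22 1/x^4 dx = 0.0123144.
½[f(3) + f(22)] = ½[0.0123457 + 4.26883e-06] = 0.00617497.
So far: 0.0184893.
Order-1 term: 1/12 · (-7.76152e-07 − (-0.0164609)) = 0.00137168.
Partial sum through k=1: 0.0198610.
Order-2 term: −1/720 · (-4.81086e-08 − (-0.0548697)) = -7.62078e-05.
Partial sum through k=2: 0.0197848.
Order-3 term: 1/30240 · (-5.56628e-09 − (-0.341411)) = 1.12901e-05.

S_3 ≈ 0.0197961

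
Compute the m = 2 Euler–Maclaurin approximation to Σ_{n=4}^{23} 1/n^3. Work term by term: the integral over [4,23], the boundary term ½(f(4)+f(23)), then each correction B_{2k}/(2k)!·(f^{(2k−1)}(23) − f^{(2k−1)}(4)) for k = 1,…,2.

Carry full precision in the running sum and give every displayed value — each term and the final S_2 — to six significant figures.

S_2 ≈ 0.0391137

The integral term ∫_4^23 1/x^3 dx = 0.0303048.
Endpoint term: (f(4) + f(23))/2 = (0.0156250 + 8.21895e-05)/2 = 0.00785359.
Running total after boundary: 0.0381584.
Order-1 term: 1/12 · (-1.07204e-05 − (-0.0117188)) = 0.000975669.
Running total after k=1: 0.0391341.
Order-2 term: −1/720 · (-4.05307e-07 − (-0.0146484)) = -2.03445e-05.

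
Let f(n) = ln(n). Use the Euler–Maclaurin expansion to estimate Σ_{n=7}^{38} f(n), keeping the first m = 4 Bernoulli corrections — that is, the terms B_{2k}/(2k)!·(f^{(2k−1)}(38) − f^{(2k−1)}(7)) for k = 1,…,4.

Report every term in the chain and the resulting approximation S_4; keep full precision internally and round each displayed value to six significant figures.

S_4 ≈ 96.3889

∫_7^38 ln(x) dx evaluates to 93.6069.
½[f(7) + f(38)] = ½[1.94591 + 3.63759] = 2.79175.
Integral + boundary = 96.3987.
k=1: B_{2}/(2)! × [f^{(1)}(38) − f^{(1)}(7)] = 1/12 × (0.0263158 − 0.142857) = -0.00971178.
Running total after k=1: 96.3889.
k=2: B_{4}/(4)! × [f^{(3)}(38) − f^{(3)}(7)] = −1/720 × (3.64485e-05 − 0.00583090) = 8.04785e-06.
Running total after k=2: 96.3889.
k=3: B_{6}/(6)! × [f^{(5)}(38) − f^{(5)}(7)] = 1/30240 × (3.02896e-07 − 0.00142798) = -4.72114e-08.
Running total after k=3: 96.3889.
k=4: B_{8}/(8)! × [f^{(7)}(38) − f^{(7)}(7)] = −1/1209600 × (6.29285e-09 − 0.000874271) = 7.22772e-10.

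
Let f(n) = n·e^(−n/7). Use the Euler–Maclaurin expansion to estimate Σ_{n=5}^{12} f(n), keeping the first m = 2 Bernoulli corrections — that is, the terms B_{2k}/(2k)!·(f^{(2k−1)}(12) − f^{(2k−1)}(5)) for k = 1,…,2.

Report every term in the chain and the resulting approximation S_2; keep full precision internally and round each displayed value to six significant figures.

S_2 ≈ 19.4513

∫_5^12 x·e^(−x/7) dx evaluates to 17.1692.
Endpoint term: (f(5) + f(12))/2 = (2.44771 + 2.16111)/2 = 2.30441.
So far: 19.4736.
Order-1 term: 1/12 · (-0.128637 − 0.139869) = -0.0223755.
Partial sum through k=1: 19.4513.
Order-2 term: −1/720 · (0.00472545 − 0.0228358) = 2.51532e-05.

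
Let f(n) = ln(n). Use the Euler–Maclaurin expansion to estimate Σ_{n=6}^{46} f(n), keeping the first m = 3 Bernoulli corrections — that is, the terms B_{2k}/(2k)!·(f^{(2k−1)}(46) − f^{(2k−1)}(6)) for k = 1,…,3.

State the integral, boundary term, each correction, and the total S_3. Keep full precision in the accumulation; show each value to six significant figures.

Integral: ∫_6^46 ln(x) dx = 125.367.
Boundary: ½(f(6) + f(46)) = ½(1.79176 + 3.82864) = 2.81020.
Running total after boundary: 128.177.
k=1: B_{2}/(2)! × [f^{(1)}(46) − f^{(1)}(6)] = 1/12 × (0.0217391 − 0.166667) = -0.0120773.
After k=1: 128.165.
k=2: B_{4}/(4)! × [f^{(3)}(46) − f^{(3)}(6)] = −1/720 × (2.05474e-05 − 0.00925926) = 1.28315e-05.
After k=2: 128.165.
k=3: B_{6}/(6)! × [f^{(5)}(46) − f^{(5)}(6)] = 1/30240 × (1.16526e-07 − 0.00308642) = -1.02060e-07.

S_3 ≈ 128.165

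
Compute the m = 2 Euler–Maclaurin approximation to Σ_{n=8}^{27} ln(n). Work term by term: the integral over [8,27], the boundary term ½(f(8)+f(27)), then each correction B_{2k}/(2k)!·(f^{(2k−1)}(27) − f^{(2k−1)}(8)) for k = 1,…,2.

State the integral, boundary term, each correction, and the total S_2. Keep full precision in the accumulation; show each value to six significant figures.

The integral term ∫_8^27 ln(x) dx = 53.3521.
Boundary: ½(f(8) + f(27)) = ½(2.07944 + 3.29584) = 2.68764.
Running total after boundary: 56.0397.
k=1: B_{2}/(2)! × [f^{(1)}(27) − f^{(1)}(8)] = 1/12 × (0.0370370 − 0.125000) = -0.00733025.
After k=1: 56.0324.
k=2: B_{4}/(4)! × [f^{(3)}(27) − f^{(3)}(8)] = −1/720 × (0.000101611 − 0.00390625) = 5.28422e-06.

S_2 ≈ 56.0324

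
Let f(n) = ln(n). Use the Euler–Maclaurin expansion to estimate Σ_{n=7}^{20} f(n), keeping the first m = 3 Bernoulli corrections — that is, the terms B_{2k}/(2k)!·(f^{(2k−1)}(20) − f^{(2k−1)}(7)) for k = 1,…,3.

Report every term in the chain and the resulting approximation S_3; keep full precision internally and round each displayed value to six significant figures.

S_3 ≈ 35.7564

∫_7^20 ln(x) dx evaluates to 33.2933.
½[f(7) + f(20)] = ½[1.94591 + 2.99573] = 2.47082.
Integral + boundary = 35.7641.
Correction k=1: B_{2}/2! · (f^{(1)}(20) − f^{(1)}(7)) = 1/12 · (0.0500000 − 0.142857) = -0.00773810.
After k=1: 35.7564.
Correction k=2: B_{4}/4! · (f^{(3)}(20) − f^{(3)}(7)) = −1/720 · (0.000250000 − 0.00583090) = 7.75126e-06.
After k=2: 35.7564.
Correction k=3: B_{6}/6! · (f^{(5)}(20) − f^{(5)}(7)) = 1/30240 · (7.50000e-06 − 0.00142798) = -4.69734e-08.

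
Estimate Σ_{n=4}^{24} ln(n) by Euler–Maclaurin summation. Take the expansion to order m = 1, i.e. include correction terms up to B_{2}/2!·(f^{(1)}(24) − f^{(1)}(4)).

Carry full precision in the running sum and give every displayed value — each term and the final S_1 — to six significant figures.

∫_4^24 ln(x) dx evaluates to 50.7281.
Endpoint term: (f(4) + f(24))/2 = (1.38629 + 3.17805)/2 = 2.28217.
Integral + boundary = 53.0103.
k=1: B_{2}/(2)! × [f^{(1)}(24) − f^{(1)}(4)] = 1/12 × (0.0416667 − 0.250000) = -0.0173611.

S_1 ≈ 52.9929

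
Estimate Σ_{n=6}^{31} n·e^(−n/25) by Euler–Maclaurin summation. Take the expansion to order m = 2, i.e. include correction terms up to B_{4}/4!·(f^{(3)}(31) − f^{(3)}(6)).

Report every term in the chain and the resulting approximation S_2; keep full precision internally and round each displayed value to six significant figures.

S_2 ≈ 211.288

Integral: ∫_6^31 x·e^(−x/25) dx = 204.499.
½[f(6) + f(31)] = ½[4.71977 + 8.97091] = 6.84534.
Integral + boundary = 211.344.
Order-1 term: 1/12 · (-0.0694522 − 0.597837) = -0.0556074.
Partial sum through k=1: 211.288.
Order-2 term: −1/720 · (0.000814906 − 0.00347375) = 3.69284e-06.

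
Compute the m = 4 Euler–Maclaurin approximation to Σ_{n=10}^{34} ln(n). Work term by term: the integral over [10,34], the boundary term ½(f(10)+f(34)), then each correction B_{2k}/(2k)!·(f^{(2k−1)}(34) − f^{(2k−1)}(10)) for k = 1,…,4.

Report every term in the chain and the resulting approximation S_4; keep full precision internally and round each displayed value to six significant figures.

S_4 ≈ 75.7790

∫_10^34 ln(x) dx evaluates to 72.8704.
Endpoint term: (f(10) + f(34))/2 = (2.30259 + 3.52636)/2 = 2.91447.
Running total after boundary: 75.7849.
Order-1 term: 1/12 · (0.0294118 − 0.100000) = -0.00588235.
Running total after k=1: 75.7790.
Order-2 term: −1/720 · (5.08854e-05 − 0.00200000) = 2.70710e-06.
Running total after k=2: 75.7790.
Order-3 term: 1/30240 · (5.28222e-07 − 0.000240000) = -7.91904e-09.
Running total after k=3: 75.7790.
Order-4 term: −1/1209600 · (1.37082e-08 − 7.20000e-05) = 5.95125e-11.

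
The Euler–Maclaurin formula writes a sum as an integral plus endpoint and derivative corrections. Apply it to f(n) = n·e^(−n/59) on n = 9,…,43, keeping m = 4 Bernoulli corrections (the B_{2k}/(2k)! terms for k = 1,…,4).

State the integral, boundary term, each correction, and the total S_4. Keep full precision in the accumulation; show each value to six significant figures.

Integral: ∫_9^43 x·e^(−x/59) dx = 540.821.
½[f(9) + f(43)] = ½[7.72670 + 20.7467] = 14.2367.
Integral + boundary = 555.058.
k=1: B_{2}/(2)! × [f^{(1)}(43) − f^{(1)}(9)] = 1/12 × (0.130842 − 0.727561) = -0.0497266.
Partial sum through k=1: 555.008.
k=2: B_{4}/(4)! × [f^{(3)}(43) − f^{(3)}(9)] = −1/720 × (0.000314796 − 0.000702271) = 5.38160e-07.
Partial sum through k=2: 555.008.
k=3: B_{6}/(6)! × [f^{(5)}(43) − f^{(5)}(9)] = 1/30240 × (1.70067e-07 − 3.43445e-07) = -5.73340e-12.
Partial sum through k=3: 555.008.
k=4: B_{8}/(8)! × [f^{(7)}(43) − f^{(7)}(9)] = −1/1209600 × (7.17328e-11 − 1.39370e-10) = 5.59169e-17.

S_4 ≈ 555.008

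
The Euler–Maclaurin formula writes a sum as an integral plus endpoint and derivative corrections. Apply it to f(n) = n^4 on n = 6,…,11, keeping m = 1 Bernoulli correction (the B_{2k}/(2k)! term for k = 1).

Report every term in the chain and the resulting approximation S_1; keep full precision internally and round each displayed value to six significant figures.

∫_6^11 x^4 dx evaluates to 30655.0.
Endpoint term: (f(6) + f(11))/2 = (1296.00 + 14641.0)/2 = 7968.50.
Running total after boundary: 38623.5.
Correction k=1: B_{2}/2! · (f^{(1)}(11) − f^{(1)}(6)) = 1/12 · (5324.00 − 864.000) = 371.667.

S_1 ≈ 38995.2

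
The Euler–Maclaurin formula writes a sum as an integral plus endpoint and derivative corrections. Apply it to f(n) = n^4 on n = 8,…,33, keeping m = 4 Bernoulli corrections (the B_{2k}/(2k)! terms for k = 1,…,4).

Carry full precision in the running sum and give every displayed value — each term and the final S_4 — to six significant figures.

Integral: ∫_8^33 x^4 dx = 7.82052e+06.
½[f(8) + f(33)] = ½[4096.00 + 1.18592e+06] = 595008.
Running total after boundary: 8.41553e+06.
k=1: B_{2}/(2)! × [f^{(1)}(33) − f^{(1)}(8)] = 1/12 × (143748 − 2048.00) = 11808.3.
Running total after k=1: 8.42734e+06.
k=2: B_{4}/(4)! × [f^{(3)}(33) − f^{(3)}(8)] = −1/720 × (792.000 − 192.000) = -0.833333.
Running total after k=2: 8.42734e+06.
k=3: B_{6}/(6)! × [f^{(5)}(33) − f^{(5)}(8)] = 1/30240 × (0.00000 − 0.00000) = 0.00000.
Running total after k=3: 8.42734e+06.
k=4: B_{8}/(8)! × [f^{(7)}(33) − f^{(7)}(8)] = −1/1209600 × (0.00000 − 0.00000) = 0.00000.

S_4 ≈ 8.42734e+06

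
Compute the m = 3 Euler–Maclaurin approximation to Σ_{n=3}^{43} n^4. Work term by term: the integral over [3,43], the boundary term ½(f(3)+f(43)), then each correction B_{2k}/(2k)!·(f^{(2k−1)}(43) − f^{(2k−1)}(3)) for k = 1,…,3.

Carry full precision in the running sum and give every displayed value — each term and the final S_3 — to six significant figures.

S_3 ≈ 3.11376e+07

∫_3^43 x^4 dx evaluates to 2.94016e+07.
Endpoint term: (f(3) + f(43))/2 = (81.0000 + 3.41880e+06)/2 = 1.70944e+06.
So far: 3.11111e+07.
Order-1 term: 1/12 · (318028 − 108.000) = 26493.3.
Running total after k=1: 3.11376e+07.
Order-2 term: −1/720 · (1032.00 − 72.0000) = -1.33333.
Running total after k=2: 3.11376e+07.
Order-3 term: 1/30240 · (0.00000 − 0.00000) = 0.00000.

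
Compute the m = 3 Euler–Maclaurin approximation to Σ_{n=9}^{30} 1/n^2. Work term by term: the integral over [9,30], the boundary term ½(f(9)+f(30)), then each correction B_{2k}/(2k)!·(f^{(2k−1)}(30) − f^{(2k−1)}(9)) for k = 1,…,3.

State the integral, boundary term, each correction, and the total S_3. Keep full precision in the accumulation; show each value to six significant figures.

∫_9^30 1/x^2 dx evaluates to 0.0777778.
Endpoint term: (f(9) + f(30))/2 = (0.0123457 + 0.00111111)/2 = 0.00672840.
Running total after boundary: 0.0845062.
Correction k=1: B_{2}/2! · (f^{(1)}(30) − f^{(1)}(9)) = 1/12 · (-7.40741e-05 − (-0.00274348)) = 0.000222451.
After k=1: 0.0847286.
Correction k=2: B_{4}/4! · (f^{(3)}(30) − f^{(3)}(9)) = −1/720 · (-9.87654e-07 − (-0.000406442)) = -5.63131e-07.
After k=2: 0.0847281.
Correction k=3: B_{6}/6! · (f^{(5)}(30) − f^{(5)}(9)) = 1/30240 · (-3.29218e-08 − (-0.000150534)) = 4.97689e-09.

S_3 ≈ 0.0847281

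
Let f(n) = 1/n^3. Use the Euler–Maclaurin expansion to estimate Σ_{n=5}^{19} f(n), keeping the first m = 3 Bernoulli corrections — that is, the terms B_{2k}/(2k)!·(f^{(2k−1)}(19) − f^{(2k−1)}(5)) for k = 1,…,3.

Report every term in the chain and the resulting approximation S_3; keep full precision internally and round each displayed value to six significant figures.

The integral term ∫_5^19 1/x^3 dx = 0.0186150.
Boundary: ½(f(5) + f(19)) = ½(0.00800000 + 0.000145794) = 0.00407290.
So far: 0.0226879.
Order-1 term: 1/12 · (-2.30201e-05 − (-0.00480000)) = 0.000398082.
After k=1: 0.0230859.
Order-2 term: −1/720 · (-1.27535e-06 − (-0.00384000)) = -5.33156e-06.
After k=2: 0.0230806.
Order-3 term: 1/30240 · (-1.48379e-07 − (-0.00645120)) = 2.13328e-07.

S_3 ≈ 0.0230808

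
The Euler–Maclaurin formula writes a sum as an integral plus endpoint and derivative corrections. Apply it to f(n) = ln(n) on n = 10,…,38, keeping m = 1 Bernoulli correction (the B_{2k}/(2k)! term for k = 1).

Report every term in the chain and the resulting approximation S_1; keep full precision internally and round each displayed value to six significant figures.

∫_10^38 ln(x) dx evaluates to 87.2024.
½[f(10) + f(38)] = ½[2.30259 + 3.63759] = 2.97009.
So far: 90.1725.
Order-1 term: 1/12 · (0.0263158 − 0.100000) = -0.00614035.

S_1 ≈ 90.1664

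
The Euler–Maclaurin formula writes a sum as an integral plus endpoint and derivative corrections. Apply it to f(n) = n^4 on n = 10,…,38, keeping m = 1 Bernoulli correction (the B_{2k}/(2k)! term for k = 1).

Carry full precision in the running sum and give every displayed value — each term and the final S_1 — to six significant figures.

Integral: ∫_10^38 x^4 dx = 1.58270e+07.
Endpoint term: (f(10) + f(38))/2 = (10000.0 + 2.08514e+06)/2 = 1.04757e+06.
So far: 1.68746e+07.
k=1: B_{2}/(2)! × [f^{(1)}(38) − f^{(1)}(10)] = 1/12 × (219488 − 4000.00) = 17957.3.

S_1 ≈ 1.68926e+07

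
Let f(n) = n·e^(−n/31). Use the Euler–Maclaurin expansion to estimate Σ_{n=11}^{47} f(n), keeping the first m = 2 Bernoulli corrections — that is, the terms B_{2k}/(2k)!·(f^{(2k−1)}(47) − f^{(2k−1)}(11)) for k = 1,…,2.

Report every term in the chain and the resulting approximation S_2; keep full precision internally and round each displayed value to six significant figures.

S_2 ≈ 391.148

∫_11^47 x·e^(−x/31) dx evaluates to 382.179.
½[f(11) + f(47)] = ½[7.71415 + 10.3193] = 9.01674.
Integral + boundary = 391.195.
Correction k=1: B_{2}/2! · (f^{(1)}(47) − f^{(1)}(11)) = 1/12 · (-0.113321 − 0.452443) = -0.0471470.
After k=1: 391.148.
Correction k=2: B_{4}/4! · (f^{(3)}(47) − f^{(3)}(11)) = −1/720 · (0.000339021 − 0.00193030) = 2.21011e-06.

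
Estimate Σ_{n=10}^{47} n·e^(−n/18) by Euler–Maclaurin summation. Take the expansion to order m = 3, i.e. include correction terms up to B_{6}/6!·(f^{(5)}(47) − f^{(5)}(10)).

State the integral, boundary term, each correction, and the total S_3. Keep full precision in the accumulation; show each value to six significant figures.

S_3 ≈ 207.796

Integral: ∫_10^47 x·e^(−x/18) dx = 203.232.
Endpoint term: (f(10) + f(47))/2 = (5.73753 + 3.45229)/2 = 4.59491.
So far: 207.827.
Correction k=1: B_{2}/2! · (f^{(1)}(47) − f^{(1)}(10)) = 1/12 · (-0.118341 − 0.255002) = -0.0311119.
Running total after k=1: 207.796.
Correction k=2: B_{4}/4! · (f^{(3)}(47) − f^{(3)}(10)) = −1/720 · (8.81636e-05 − 0.00432873) = 5.88967e-06.
Running total after k=2: 207.796.
Correction k=3: B_{6}/6! · (f^{(5)}(47) − f^{(5)}(10)) = 1/30240 · (1.67153e-06 − 2.42914e-05) = -7.48012e-10.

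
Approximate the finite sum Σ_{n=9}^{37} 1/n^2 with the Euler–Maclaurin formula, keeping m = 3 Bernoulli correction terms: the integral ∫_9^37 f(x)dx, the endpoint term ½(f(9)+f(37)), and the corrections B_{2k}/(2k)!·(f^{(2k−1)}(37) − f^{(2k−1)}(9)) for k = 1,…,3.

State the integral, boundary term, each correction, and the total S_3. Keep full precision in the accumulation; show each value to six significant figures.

S_3 ≈ 0.0908469

The integral term ∫_9^37 1/x^2 dx = 0.0840841.
½[f(9) + f(37)] = ½[0.0123457 + 0.000730460] = 0.00653807.
Running total after boundary: 0.0906222.
k=1: B_{2}/(2)! × [f^{(1)}(37) − f^{(1)}(9)] = 1/12 × (-3.94843e-05 − (-0.00274348)) = 0.000225333.
Partial sum through k=1: 0.0908475.
k=2: B_{4}/(4)! × [f^{(3)}(37) − f^{(3)}(9)] = −1/720 × (-3.46101e-07 − (-0.000406442)) = -5.64022e-07.
Partial sum through k=2: 0.0908469.
k=3: B_{6}/(6)! × [f^{(5)}(37) − f^{(5)}(9)] = 1/30240 × (-7.58439e-09 − (-0.000150534)) = 4.97773e-09.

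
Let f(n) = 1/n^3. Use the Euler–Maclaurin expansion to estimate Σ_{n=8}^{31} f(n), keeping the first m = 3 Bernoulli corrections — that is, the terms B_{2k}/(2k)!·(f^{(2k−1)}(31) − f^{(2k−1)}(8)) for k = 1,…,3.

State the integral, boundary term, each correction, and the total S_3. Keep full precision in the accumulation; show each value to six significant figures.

The integral term ∫_8^31 1/x^3 dx = 0.00729221.
Boundary: ½(f(8) + f(31)) = ½(0.00195312 + 3.35672e-05) = 0.000993346.
Integral + boundary = 0.00828555.
Correction k=1: B_{2}/2! · (f^{(1)}(31) − f^{(1)}(8)) = 1/12 · (-3.24844e-06 − (-0.000732422)) = 6.07645e-05.
After k=1: 0.00834632.
Correction k=2: B_{4}/4! · (f^{(3)}(31) − f^{(3)}(8)) = −1/720 · (-6.76054e-08 − (-0.000228882)) = -3.17798e-07.
After k=2: 0.00834600.
Correction k=3: B_{6}/6! · (f^{(5)}(31) − f^{(5)}(8)) = 1/30240 · (-2.95466e-09 − (-0.000150204)) = 4.96696e-09.

S_3 ≈ 0.00834601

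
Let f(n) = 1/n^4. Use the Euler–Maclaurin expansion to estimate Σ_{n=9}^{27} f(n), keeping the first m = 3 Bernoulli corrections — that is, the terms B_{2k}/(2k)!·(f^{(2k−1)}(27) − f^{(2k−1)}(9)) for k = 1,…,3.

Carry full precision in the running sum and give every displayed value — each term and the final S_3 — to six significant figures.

The integral term ∫_9^27 1/x^4 dx = 0.000440312.
½[f(9) + f(27)] = ½[0.000152416 + 1.88168e-06] = 7.71487e-05.
So far: 0.000517461.
Correction k=1: B_{2}/2! · (f^{(1)}(27) − f^{(1)}(9)) = 1/12 · (-2.78767e-07 − (-6.77404e-05)) = 5.62180e-06.
Running total after k=1: 0.000523083.
Correction k=2: B_{4}/4! · (f^{(3)}(27) − f^{(3)}(9)) = −1/720 · (-1.14719e-08 − (-2.50890e-05)) = -3.48299e-08.
Running total after k=2: 0.000523048.
Correction k=3: B_{6}/6! · (f^{(5)}(27) − f^{(5)}(9)) = 1/30240 · (-8.81242e-10 − (-1.73455e-05)) = 5.73565e-10.

S_3 ≈ 0.000523049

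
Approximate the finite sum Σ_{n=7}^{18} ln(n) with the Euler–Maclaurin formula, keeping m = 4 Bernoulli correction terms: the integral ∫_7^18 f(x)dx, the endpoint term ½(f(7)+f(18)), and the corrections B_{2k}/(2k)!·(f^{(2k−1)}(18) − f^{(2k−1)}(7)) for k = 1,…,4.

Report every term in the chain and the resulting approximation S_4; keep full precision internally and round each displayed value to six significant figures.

S_4 ≈ 29.8162

∫_7^18 ln(x) dx evaluates to 27.4053.
½[f(7) + f(18)] = ½[1.94591 + 2.89037] = 2.41814.
Running total after boundary: 29.8235.
Order-1 term: 1/12 · (0.0555556 − 0.142857) = -0.00727513.
After k=1: 29.8162.
Order-2 term: −1/720 · (0.000342936 − 0.00583090) = 7.62218e-06.
After k=2: 29.8162.
Order-3 term: 1/30240 · (1.27013e-05 − 0.00142798) = -4.68014e-08.
After k=3: 29.8162.
Order-4 term: −1/1209600 · (1.17605e-06 − 0.000874271) = 7.21805e-10.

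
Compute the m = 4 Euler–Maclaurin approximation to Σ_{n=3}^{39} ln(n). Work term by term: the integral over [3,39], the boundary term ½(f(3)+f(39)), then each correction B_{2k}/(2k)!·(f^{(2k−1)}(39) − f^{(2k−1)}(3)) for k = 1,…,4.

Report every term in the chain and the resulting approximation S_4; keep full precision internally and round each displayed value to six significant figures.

S_4 ≈ 105.939

The integral term ∫_3^39 ln(x) dx = 103.583.
Endpoint term: (f(3) + f(39))/2 = (1.09861 + 3.66356)/2 = 2.38109.
So far: 105.964.
Correction k=1: B_{2}/2! · (f^{(1)}(39) − f^{(1)}(3)) = 1/12 · (0.0256410 − 0.333333) = -0.0256410.
After k=1: 105.939.
Correction k=2: B_{4}/4! · (f^{(3)}(39) − f^{(3)}(3)) = −1/720 · (3.37160e-05 − 0.0740741) = 0.000102834.
After k=2: 105.939.
Correction k=3: B_{6}/6! · (f^{(5)}(39) − f^{(5)}(3)) = 1/30240 · (2.66004e-07 − 0.0987654) = -3.26604e-06.
After k=3: 105.939.
Correction k=4: B_{8}/8! · (f^{(7)}(39) − f^{(7)}(3)) = −1/1209600 · (5.24663e-09 − 0.329218) = 2.72171e-07.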